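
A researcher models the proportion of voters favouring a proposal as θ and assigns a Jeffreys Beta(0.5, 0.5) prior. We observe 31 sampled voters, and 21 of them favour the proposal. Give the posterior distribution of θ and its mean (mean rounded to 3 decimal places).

The binomial likelihood is conjugate to the Beta prior: with 21 successes and 10 failures, the posterior is Beta(0.5+21, 0.5+10) = Beta(21.5, 10.5).
Posterior mean = α/(α+β) = 21.5/32 = 0.672.

Posterior: Beta(21.5, 10.5); mean ≈ 0.672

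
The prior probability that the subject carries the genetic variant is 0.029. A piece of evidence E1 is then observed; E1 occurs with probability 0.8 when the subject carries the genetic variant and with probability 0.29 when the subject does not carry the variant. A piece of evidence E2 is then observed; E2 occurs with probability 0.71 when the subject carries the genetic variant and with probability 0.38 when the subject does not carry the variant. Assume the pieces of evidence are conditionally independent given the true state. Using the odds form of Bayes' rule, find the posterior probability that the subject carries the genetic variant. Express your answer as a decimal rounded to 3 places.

Posterior probability ≈ 0.133

Prior odds = 0.029/(1−0.029) = 0.029866. In log-odds, ln(0.029866) = -3.5110.
Add log likelihood ratios: ln(2.7586) + ln(1.8684) = 1.6398.
Posterior log-odds = -1.8712, so posterior odds = exp(-1.8712) = 0.15394. Converting, P(H|E) = 0.15394/1.1539 = 0.133.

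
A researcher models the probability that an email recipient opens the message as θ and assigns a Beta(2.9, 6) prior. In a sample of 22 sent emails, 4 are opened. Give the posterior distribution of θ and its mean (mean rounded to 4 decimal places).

Posterior: Beta(6.9, 24); mean ≈ 0.2233

Observing 4 successes and 18 failures updates Beta(2.9, 6) by adding the success and failure counts to the two shape parameters: α = 2.9+4 = 6.9, β = 6+18 = 24.
Posterior mean = α/(α+β) = 6.9/30.9 = 0.2233.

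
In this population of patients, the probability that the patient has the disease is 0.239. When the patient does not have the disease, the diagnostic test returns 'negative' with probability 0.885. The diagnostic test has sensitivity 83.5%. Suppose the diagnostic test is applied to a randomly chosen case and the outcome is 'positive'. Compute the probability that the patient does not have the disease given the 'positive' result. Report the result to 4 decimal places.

P(¬H | E) ≈ 0.3048

Let H be the event that the patient has the disease. P(H) = 0.239, so P(¬H) = 0.761. With E the 'positive' result, P(E|H) = 0.835 and P(E|¬H) = 0.115.
P(E) = 0.835·0.239 + 0.115·0.761 = 0.19956 + 0.087515 = 0.28708.
By Bayes' theorem, P(H|E) = 0.19956 / 0.28708 = 0.6952. Hence P(¬H|E) = 1 − 0.6952 = 0.3048.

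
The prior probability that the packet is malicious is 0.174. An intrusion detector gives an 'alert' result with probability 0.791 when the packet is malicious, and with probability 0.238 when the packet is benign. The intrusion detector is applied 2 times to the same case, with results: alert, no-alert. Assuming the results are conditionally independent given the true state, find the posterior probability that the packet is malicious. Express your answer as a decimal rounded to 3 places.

Let H be the event that the packet is malicious; start with P(H) = 0.174. P('alert'|H) = 0.791, P('alert'|¬H) = 0.238.
Update on result 1 ('alert'): P(H) ← 0.791·0.1740 / (0.791·0.1740 + 0.238·0.8260) = 0.13763/0.33422 = 0.4118.
Update on result 2 ('no-alert'): P(H) ← 0.209·0.4118 / (0.209·0.4118 + 0.762·0.5882) = 0.086067/0.53427 = 0.1611.

Posterior P(H) ≈ 0.161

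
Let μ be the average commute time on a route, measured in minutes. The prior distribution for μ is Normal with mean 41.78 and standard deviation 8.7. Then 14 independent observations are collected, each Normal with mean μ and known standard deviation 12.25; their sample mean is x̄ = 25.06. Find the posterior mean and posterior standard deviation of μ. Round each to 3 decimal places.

Posterior mean ≈ 27.134; posterior SD ≈ 3.064

With known σ, the Normal prior is conjugate. Weight on the data is w = (n/σ²)/(n/σ² + 1/τ₀²) = 0.0932945/(0.0932945+0.0132118) = 0.87595.
Posterior mean = w·x̄ + (1−w)·μ₀ = 0.87595·25.06 + 0.12405·41.78 = 27.134. Posterior variance = 1/(0.0932945+0.0132118) = 9.38912, so SD = 3.064.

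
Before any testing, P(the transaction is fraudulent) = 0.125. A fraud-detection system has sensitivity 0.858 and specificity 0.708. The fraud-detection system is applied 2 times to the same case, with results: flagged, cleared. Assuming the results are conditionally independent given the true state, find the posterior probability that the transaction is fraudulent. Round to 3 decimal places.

With H the event that the transaction is fraudulent, the joint likelihood of the observed sequence is P(data|H) = 0.858·0.142 = 0.12184 and P(data|¬H) = 0.292·0.708 = 0.20674.
Bayes: P(H|data) = 0.125·0.12184 / (0.125·0.12184 + 0.875·0.20674) = 0.015229/0.19612 = 0.0777.

Posterior P(H) ≈ 0.078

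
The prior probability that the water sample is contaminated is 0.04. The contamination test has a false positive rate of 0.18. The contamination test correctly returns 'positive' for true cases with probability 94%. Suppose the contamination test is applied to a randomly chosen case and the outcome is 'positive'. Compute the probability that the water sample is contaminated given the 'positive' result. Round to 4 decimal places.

P(H | E) ≈ 0.1787

Write H for 'the water sample is contaminated'. Prior odds H:¬H = 0.04/0.96 = 0.041667. For the 'positive' outcome, the likelihood ratio is 0.94/0.18 = 5.2222.
Posterior odds = 0.041667 × 5.2222 = 0.21759, so P(H|E) = 0.21759/(1+0.21759) = 0.1787.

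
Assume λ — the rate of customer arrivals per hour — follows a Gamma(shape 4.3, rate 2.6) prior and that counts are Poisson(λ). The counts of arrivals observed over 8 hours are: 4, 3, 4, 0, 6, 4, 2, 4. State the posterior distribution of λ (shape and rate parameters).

Posterior: Gamma(shape=31.3, rate=10.6)

Total count ∑xᵢ = 27 over n = 8 hours.
Gamma is conjugate to the Poisson likelihood: posterior is Gamma(shape = 4.3+27 = 31.3, rate = 2.6+8 = 10.6).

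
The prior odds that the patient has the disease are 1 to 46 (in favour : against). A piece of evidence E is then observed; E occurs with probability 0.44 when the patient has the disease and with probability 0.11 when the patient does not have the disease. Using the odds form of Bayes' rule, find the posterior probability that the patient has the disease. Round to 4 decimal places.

Prior odds = 1/46 = 0.021739. In log-odds, ln(0.021739) = -3.8286.
Add log likelihood ratio: ln(4.0000) = 1.3863.
Posterior log-odds = -2.4423, so posterior odds = exp(-2.4423) = 0.086957. Converting, P(H|E) = 0.086957/1.0870 = 0.0800.

Posterior probability ≈ 0.0800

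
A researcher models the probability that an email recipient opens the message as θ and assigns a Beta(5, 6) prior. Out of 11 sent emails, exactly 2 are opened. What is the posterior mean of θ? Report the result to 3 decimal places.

Observing 2 successes and 9 failures updates Beta(5, 6) by adding the success and failure counts to the two shape parameters: α = 5+2 = 7, β = 6+9 = 15.
E[θ | data] = 7/(7+15) = 0.318.

Posterior mean ≈ 0.318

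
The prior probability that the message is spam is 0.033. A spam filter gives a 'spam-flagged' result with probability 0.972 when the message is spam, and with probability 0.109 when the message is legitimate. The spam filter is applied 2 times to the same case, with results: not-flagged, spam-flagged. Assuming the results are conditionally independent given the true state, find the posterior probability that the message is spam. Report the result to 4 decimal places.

With H the event that the message is spam, the joint likelihood of the observed sequence is P(data|H) = 0.028·0.972 = 0.027216 and P(data|¬H) = 0.891·0.109 = 0.097119.
Bayes: P(H|data) = 0.033·0.027216 / (0.033·0.027216 + 0.967·0.097119) = 0.00089813/0.094812 = 0.0095.

Posterior P(H) ≈ 0.0095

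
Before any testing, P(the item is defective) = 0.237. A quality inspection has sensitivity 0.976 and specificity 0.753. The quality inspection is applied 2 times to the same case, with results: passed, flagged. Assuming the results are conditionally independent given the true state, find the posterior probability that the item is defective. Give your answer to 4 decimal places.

With H the event that the item is defective, the joint likelihood of the observed sequence is P(data|H) = 0.024·0.976 = 0.023424 and P(data|¬H) = 0.753·0.247 = 0.18599.
Bayes: P(H|data) = 0.237·0.023424 / (0.237·0.023424 + 0.763·0.18599) = 0.0055515/0.14746 = 0.0376.

Posterior P(H) ≈ 0.0376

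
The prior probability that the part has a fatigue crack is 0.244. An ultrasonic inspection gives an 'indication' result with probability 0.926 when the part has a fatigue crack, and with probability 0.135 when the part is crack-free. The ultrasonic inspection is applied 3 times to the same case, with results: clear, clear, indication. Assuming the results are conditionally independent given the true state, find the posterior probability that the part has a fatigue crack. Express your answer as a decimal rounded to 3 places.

Posterior P(H) ≈ 0.016

Let H be the event that the part has a fatigue crack; start with P(H) = 0.244. P('indication'|H) = 0.926, P('indication'|¬H) = 0.135.
Update on result 1 ('clear'): P(H) ← 0.074·0.2440 / (0.074·0.2440 + 0.865·0.7560) = 0.018056/0.67200 = 0.0269.
Update on result 2 ('clear'): P(H) ← 0.074·0.0269 / (0.074·0.0269 + 0.865·0.9731) = 0.0019883/0.84375 = 0.0024.
Update on result 3 ('indication'): P(H) ← 0.926·0.0024 / (0.926·0.0024 + 0.135·0.9976) = 0.0021822/0.13686 = 0.0159.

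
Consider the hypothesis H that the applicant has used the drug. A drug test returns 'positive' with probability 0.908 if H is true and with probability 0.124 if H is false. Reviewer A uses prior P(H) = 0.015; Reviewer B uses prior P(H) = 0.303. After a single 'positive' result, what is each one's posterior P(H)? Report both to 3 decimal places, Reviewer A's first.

Reviewer A: 0.100; Reviewer B: 0.761

The likelihood ratio for a 'positive' result is 0.908/0.124 = 7.3226.
Reviewer A: prior odds 0.015/0.985 = 0.015228; posterior odds 0.11151; posterior probability 0.100.
Reviewer B: prior odds 0.303/0.697 = 0.43472; posterior odds 3.1833; posterior probability 0.761.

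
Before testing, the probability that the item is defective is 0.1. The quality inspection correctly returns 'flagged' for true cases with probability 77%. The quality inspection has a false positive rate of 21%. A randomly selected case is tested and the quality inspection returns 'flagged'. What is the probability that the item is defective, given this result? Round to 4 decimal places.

Write H for 'the item is defective'. Prior odds H:¬H = 0.1/0.9 = 0.11111. For the 'flagged' outcome, the likelihood ratio is 0.77/0.21 = 3.6667.
Posterior odds = 0.11111 × 3.6667 = 0.40741, so P(H|E) = 0.40741/(1+0.40741) = 0.2895.

P(H | E) ≈ 0.2895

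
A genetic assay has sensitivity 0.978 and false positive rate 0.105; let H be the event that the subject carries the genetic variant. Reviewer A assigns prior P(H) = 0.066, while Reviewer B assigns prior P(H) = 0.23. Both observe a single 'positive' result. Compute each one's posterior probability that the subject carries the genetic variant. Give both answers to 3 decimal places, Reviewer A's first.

The likelihood ratio for a 'positive' result is 0.978/0.105 = 9.3143.
Reviewer A: prior odds 0.066/0.934 = 0.070664; posterior odds 0.65818; posterior probability 0.397.
Reviewer B: prior odds 0.23/0.77 = 0.29870; posterior odds 2.7822; posterior probability 0.736.

Reviewer A: 0.397; Reviewer B: 0.736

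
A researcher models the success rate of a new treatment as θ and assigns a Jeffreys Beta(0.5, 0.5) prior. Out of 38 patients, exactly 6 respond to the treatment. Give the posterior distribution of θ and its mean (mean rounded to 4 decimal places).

Observing 6 successes and 32 failures updates Beta(0.5, 0.5) by adding the success and failure counts to the two shape parameters: α = 0.5+6 = 6.5, β = 0.5+32 = 32.5.
E[θ | data] = 6.5/(6.5+32.5) = 0.1667.

Posterior: Beta(6.5, 32.5); mean ≈ 0.1667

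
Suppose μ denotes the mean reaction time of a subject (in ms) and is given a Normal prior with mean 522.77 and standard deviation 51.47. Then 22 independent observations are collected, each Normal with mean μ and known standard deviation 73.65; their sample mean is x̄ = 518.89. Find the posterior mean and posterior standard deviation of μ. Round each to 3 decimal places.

With known σ, the Normal prior is conjugate. Weight on the data is w = (n/σ²)/(n/σ² + 1/τ₀²) = 0.00405581/(0.00405581+0.00037748) = 0.91485.
Posterior mean = w·x̄ + (1−w)·μ₀ = 0.91485·518.89 + 0.085146·522.77 = 519.220. Posterior variance = 1/(0.00405581+0.00037748) = 225.566, so SD = 15.019.

Posterior mean ≈ 519.220; posterior SD ≈ 15.019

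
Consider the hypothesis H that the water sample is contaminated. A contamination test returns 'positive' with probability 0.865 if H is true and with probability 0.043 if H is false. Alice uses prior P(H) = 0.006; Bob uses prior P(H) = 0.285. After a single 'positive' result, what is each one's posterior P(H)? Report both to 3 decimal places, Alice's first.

The likelihood ratio for a 'positive' result is 0.865/0.043 = 20.116.
Alice: prior odds 0.006/0.994 = 0.0060362; posterior odds 0.12143; posterior probability 0.108.
Bob: prior odds 0.285/0.715 = 0.39860; posterior odds 8.0184; posterior probability 0.889.

Alice: 0.108; Bob: 0.889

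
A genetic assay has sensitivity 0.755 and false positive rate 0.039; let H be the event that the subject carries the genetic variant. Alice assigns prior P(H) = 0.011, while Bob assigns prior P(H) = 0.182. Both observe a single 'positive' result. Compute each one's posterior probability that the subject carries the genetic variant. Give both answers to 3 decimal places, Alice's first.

Alice: 0.177; Bob: 0.812

The likelihood ratio for a 'positive' result is 0.755/0.039 = 19.359.
Alice: prior odds 0.011/0.989 = 0.011122; posterior odds 0.21532; posterior probability 0.177.
Bob: prior odds 0.182/0.818 = 0.22249; posterior odds 4.3073; posterior probability 0.812.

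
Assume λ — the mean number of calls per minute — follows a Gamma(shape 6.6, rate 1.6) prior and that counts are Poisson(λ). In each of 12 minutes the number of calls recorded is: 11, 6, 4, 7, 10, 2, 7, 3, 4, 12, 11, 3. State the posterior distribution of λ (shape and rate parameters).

Total count ∑xᵢ = 80 over n = 12 minutes.
Gamma is conjugate to the Poisson likelihood: posterior is Gamma(shape = 6.6+80 = 86.6, rate = 1.6+12 = 13.6).

Posterior: Gamma(shape=86.6, rate=13.6)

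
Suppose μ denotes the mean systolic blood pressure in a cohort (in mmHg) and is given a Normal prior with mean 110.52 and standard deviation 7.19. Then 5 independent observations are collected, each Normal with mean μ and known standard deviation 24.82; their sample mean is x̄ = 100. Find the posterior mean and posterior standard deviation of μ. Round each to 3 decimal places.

Prior precision 1/τ₀² = 1/7.19² = 0.0193438; data precision n/σ² = 5/24.82² = 0.00811646.
Posterior precision = 0.0193438 + 0.00811646 = 0.0274603, giving posterior SD = 1/√0.0274603 = 6.035.
Posterior mean = (0.0193438·110.52 + 0.00811646·100) / 0.0274603 = 107.411.

Posterior mean ≈ 107.411; posterior SD ≈ 6.035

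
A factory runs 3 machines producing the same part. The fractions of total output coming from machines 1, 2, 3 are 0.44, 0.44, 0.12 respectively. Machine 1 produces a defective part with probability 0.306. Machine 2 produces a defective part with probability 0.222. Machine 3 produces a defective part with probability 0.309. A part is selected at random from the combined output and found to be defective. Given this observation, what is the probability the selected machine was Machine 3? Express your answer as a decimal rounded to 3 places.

P(defective|M1) = 0.306; P(defective|M2) = 0.222; P(defective|M3) = 0.309.
Prior × likelihood for each source: 0.44·0.306=0.1346, 0.44·0.222=0.09768, 0.12·0.309=0.03708. Summing gives P(defective) = 0.26940.
P(Machine 3 | defective) = 0.03708 / 0.26940 = 0.138.

Posterior probability ≈ 0.138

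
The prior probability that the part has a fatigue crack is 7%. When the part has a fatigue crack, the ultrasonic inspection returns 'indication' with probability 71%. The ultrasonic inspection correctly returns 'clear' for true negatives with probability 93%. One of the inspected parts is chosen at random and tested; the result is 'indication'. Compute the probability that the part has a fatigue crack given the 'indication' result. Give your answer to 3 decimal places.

P(H | E) ≈ 0.433

Write H for 'the part has a fatigue crack'. Prior odds H:¬H = 0.07/0.93 = 0.075269. For the 'indication' outcome, the likelihood ratio is 0.71/0.07 = 10.143.
Posterior odds = 0.075269 × 10.143 = 0.76344, so P(H|E) = 0.76344/(1+0.76344) = 0.433.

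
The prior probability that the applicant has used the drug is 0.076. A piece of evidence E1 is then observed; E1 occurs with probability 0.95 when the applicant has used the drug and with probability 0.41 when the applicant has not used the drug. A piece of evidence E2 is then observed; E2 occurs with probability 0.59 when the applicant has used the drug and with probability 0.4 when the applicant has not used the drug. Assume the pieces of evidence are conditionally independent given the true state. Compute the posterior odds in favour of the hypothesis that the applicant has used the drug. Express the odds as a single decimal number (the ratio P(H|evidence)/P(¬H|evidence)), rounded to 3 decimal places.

Prior odds = 0.076/(1−0.076) = 0.082251.
Likelihood ratio for E1 = 0.95/0.41 = 2.3171.
Likelihood ratio for E2 = 0.59/0.4 = 1.4750.
Posterior odds = prior odds × LR₁ × LR₂ = 0.28111.

Posterior odds ≈ 0.281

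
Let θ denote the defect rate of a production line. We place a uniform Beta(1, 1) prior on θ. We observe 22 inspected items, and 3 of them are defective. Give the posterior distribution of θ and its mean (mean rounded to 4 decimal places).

Posterior: Beta(4, 20); mean ≈ 0.1667

The binomial likelihood is conjugate to the Beta prior: with 3 successes and 19 failures, the posterior is Beta(1+3, 1+19) = Beta(4, 20).
Posterior mean = α/(α+β) = 4/24 = 0.1667.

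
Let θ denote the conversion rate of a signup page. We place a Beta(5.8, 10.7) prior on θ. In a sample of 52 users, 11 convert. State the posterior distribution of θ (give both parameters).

Observing 11 successes and 41 failures updates Beta(5.8, 10.7) by adding the success and failure counts to the two shape parameters: α = 5.8+11 = 16.8, β = 10.7+41 = 51.7.

Posterior: Beta(16.8, 51.7)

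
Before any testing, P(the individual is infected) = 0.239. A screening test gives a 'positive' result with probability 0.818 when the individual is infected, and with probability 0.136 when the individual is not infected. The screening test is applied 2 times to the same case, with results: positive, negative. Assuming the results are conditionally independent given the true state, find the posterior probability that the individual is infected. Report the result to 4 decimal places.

Posterior P(H) ≈ 0.2846

With H the event that the individual is infected, the joint likelihood of the observed sequence is P(data|H) = 0.818·0.182 = 0.14888 and P(data|¬H) = 0.136·0.864 = 0.11750.
Bayes: P(H|data) = 0.239·0.14888 / (0.239·0.14888 + 0.761·0.11750) = 0.035581/0.12500 = 0.2846.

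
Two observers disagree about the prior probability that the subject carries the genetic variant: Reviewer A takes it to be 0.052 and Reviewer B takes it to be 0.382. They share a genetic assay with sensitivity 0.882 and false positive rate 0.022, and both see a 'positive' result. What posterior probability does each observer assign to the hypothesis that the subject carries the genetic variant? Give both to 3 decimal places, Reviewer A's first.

P('+'|H) = 0.882, P('+'|¬H) = 0.022.
Reviewer A: numerator 0.882·0.052 = 0.045864; evidence = 0.045864+0.022·0.948 = 0.066720; posterior = 0.687.
Reviewer B: numerator 0.882·0.382 = 0.33692; evidence = 0.33692+0.022·0.618 = 0.35052; posterior = 0.961.

Reviewer A: 0.687; Reviewer B: 0.961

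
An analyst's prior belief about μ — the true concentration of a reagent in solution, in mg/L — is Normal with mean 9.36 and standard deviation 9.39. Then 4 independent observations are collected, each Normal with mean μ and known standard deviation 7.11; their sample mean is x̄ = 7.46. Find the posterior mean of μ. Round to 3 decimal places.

Posterior mean ≈ 7.698

Prior precision 1/τ₀² = 1/9.39² = 0.0113415; data precision n/σ² = 4/7.11² = 0.0791263.
Posterior precision = 0.0113415 + 0.0791263 = 0.0904677.
Posterior mean = (0.0113415·9.36 + 0.0791263·7.46) / 0.0904677 = 7.698.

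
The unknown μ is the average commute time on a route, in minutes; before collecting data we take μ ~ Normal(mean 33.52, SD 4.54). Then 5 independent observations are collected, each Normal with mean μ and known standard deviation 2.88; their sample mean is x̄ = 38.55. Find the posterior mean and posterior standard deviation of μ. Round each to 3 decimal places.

Posterior mean ≈ 38.175; posterior SD ≈ 1.239

Prior precision 1/τ₀² = 1/4.54² = 0.0485164; data precision n/σ² = 5/2.88² = 0.602816.
Posterior precision = 0.0485164 + 0.602816 = 0.651333, giving posterior SD = 1/√0.651333 = 1.239.
Posterior mean = (0.0485164·33.52 + 0.602816·38.55) / 0.651333 = 38.175.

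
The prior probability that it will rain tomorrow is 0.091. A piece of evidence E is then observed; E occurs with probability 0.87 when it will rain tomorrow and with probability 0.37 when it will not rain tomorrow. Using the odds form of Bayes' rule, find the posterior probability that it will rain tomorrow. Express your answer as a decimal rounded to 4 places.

Prior odds = 0.091/(1−0.091) = 0.10011.
Likelihood ratio for E = 0.87/0.37 = 2.3514.
Posterior odds = prior odds × LR = 0.23539.
Posterior probability = odds/(1+odds) = 0.23539/1.2354 = 0.1905.

Posterior probability ≈ 0.1905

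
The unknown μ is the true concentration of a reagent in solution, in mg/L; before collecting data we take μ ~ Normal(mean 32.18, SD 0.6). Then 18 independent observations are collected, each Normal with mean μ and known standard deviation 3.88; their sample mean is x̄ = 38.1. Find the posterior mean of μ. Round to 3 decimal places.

Posterior mean ≈ 33.961

With known σ, the Normal prior is conjugate. Weight on the data is w = (n/σ²)/(n/σ² + 1/τ₀²) = 1.19566/(1.19566+2.77778) = 0.30091.
Posterior mean = w·x̄ + (1−w)·μ₀ = 0.30091·38.1 + 0.69909·32.18 = 33.961.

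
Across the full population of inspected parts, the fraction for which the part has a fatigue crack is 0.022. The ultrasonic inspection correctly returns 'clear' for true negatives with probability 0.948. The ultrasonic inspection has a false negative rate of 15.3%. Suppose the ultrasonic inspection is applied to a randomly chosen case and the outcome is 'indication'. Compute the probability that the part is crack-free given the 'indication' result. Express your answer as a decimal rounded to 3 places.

Let H be the event that the part has a fatigue crack. P(H) = 0.022, so P(¬H) = 0.978. With E the 'indication' result, P(E|H) = 0.847 and P(E|¬H) = 0.052.
P(E) = 0.847·0.022 + 0.052·0.978 = 0.018634 + 0.050856 = 0.069490.
By Bayes' theorem, P(H|E) = 0.018634 / 0.069490 = 0.268. Hence P(¬H|E) = 1 − 0.268 = 0.732.

P(¬H | E) ≈ 0.732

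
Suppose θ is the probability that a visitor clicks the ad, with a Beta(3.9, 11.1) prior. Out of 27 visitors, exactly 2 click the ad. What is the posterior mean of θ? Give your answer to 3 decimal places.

Observing 2 successes and 25 failures updates Beta(3.9, 11.1) by adding the success and failure counts to the two shape parameters: α = 3.9+2 = 5.9, β = 11.1+25 = 36.1.
Posterior mean = α/(α+β) = 5.9/42 = 0.140.

Posterior mean ≈ 0.140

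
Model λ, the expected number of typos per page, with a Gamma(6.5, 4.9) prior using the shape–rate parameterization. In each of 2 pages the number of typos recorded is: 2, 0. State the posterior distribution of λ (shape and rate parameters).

Posterior: Gamma(shape=8.5, rate=6.9)

The Poisson likelihood adds the total count to the shape and the number of exposure periods to the rate. Here ∑xᵢ = 2 and n = 2, so shape 6.5→8.5 and rate 4.9→6.9.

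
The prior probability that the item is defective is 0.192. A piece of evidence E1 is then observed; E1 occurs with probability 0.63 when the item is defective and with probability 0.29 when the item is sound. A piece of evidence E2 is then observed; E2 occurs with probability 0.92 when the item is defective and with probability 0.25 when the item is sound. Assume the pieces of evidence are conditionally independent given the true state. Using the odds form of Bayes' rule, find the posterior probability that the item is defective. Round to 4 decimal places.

Posterior probability ≈ 0.6551

Prior odds = 0.192/(1−0.192) = 0.23762.
Likelihood ratio for E1 = 0.63/0.29 = 2.1724.
Likelihood ratio for E2 = 0.92/0.25 = 3.6800.
Posterior odds = prior odds × LR₁ × LR₂ = 1.8997.
Posterior probability = odds/(1+odds) = 1.8997/2.8997 = 0.6551.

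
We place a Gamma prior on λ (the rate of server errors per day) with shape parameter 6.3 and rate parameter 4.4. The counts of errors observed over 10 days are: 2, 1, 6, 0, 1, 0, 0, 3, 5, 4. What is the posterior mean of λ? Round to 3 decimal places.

Total count ∑xᵢ = 22 over n = 10 days.
Gamma is conjugate to the Poisson likelihood: posterior is Gamma(shape = 6.3+22 = 28.3, rate = 4.4+10 = 14.4).
Posterior mean = shape/rate = 28.3/14.4 = 1.965.

Posterior mean ≈ 1.965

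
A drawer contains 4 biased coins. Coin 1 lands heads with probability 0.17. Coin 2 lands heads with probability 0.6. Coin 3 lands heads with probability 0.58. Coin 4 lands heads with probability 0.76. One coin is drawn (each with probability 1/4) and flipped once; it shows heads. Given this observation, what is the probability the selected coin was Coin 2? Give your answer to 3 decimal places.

P(heads|C1) = 0.17; P(heads|C2) = 0.6; P(heads|C3) = 0.58; P(heads|C4) = 0.76.
Prior × likelihood for each source: 0.25·0.17=0.04250, 0.25·0.6=0.1500, 0.25·0.58=0.1450, 0.25·0.76=0.1900. Summing gives P(heads) = 0.52750.
P(Coin 2 | heads) = 0.1500 / 0.52750 = 0.284.

Posterior probability ≈ 0.284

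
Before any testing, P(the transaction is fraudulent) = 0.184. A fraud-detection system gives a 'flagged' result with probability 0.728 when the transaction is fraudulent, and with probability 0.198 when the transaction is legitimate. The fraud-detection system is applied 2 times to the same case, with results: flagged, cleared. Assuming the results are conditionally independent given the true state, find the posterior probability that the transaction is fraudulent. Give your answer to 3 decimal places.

Posterior P(H) ≈ 0.219

With H the event that the transaction is fraudulent, the joint likelihood of the observed sequence is P(data|H) = 0.728·0.272 = 0.19802 and P(data|¬H) = 0.198·0.802 = 0.15880.
Bayes: P(H|data) = 0.184·0.19802 / (0.184·0.19802 + 0.816·0.15880) = 0.036435/0.16601 = 0.2195.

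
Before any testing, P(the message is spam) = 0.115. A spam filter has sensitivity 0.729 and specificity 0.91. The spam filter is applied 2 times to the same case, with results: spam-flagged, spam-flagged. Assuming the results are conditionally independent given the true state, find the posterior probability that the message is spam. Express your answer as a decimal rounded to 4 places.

With H the event that the message is spam, the joint likelihood of the observed sequence is P(data|H) = 0.729·0.729 = 0.53144 and P(data|¬H) = 0.09·0.09 = 0.0081000.
Bayes: P(H|data) = 0.115·0.53144 / (0.115·0.53144 + 0.885·0.0081000) = 0.061116/0.068284 = 0.8950.

Posterior P(H) ≈ 0.8950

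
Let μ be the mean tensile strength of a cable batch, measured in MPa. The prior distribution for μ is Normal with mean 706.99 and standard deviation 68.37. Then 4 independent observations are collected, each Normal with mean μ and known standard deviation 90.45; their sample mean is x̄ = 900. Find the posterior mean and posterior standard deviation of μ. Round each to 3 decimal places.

Prior precision 1/τ₀² = 1/68.37² = 0.00021393; data precision n/σ² = 4/90.45² = 0.00048893.
Posterior precision = 0.00021393 + 0.00048893 = 0.00070285, giving posterior SD = 1/√0.00070285 = 37.720.
Posterior mean = (0.00021393·706.99 + 0.00048893·900) / 0.00070285 = 841.253.

Posterior mean ≈ 841.253; posterior SD ≈ 37.720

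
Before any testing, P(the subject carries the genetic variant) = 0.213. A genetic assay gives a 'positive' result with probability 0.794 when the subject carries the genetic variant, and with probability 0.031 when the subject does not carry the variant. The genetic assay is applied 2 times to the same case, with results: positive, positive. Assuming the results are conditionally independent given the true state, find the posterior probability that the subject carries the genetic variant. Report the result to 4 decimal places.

Let H be the event that the subject carries the genetic variant; start with P(H) = 0.213. P('positive'|H) = 0.794, P('positive'|¬H) = 0.031.
Update on result 1 ('positive'): P(H) ← 0.794·0.2130 / (0.794·0.2130 + 0.031·0.7870) = 0.16912/0.19352 = 0.8739.
Update on result 2 ('positive'): P(H) ← 0.794·0.8739 / (0.794·0.8739 + 0.031·0.1261) = 0.69390/0.69781 = 0.9944.

Posterior P(H) ≈ 0.9944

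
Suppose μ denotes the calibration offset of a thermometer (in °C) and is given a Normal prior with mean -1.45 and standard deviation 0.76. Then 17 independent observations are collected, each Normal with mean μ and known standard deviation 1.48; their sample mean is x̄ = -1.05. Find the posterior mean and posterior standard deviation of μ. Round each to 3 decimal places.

With known σ, the Normal prior is conjugate. Weight on the data is w = (n/σ²)/(n/σ² + 1/τ₀²) = 7.76114/(7.76114+1.73130) = 0.81761.
Posterior mean = w·x̄ + (1−w)·μ₀ = 0.81761·-1.05 + 0.18239·-1.45 = -1.123. Posterior variance = 1/(7.76114+1.73130) = 0.105347, so SD = 0.325.

Posterior mean ≈ -1.123; posterior SD ≈ 0.325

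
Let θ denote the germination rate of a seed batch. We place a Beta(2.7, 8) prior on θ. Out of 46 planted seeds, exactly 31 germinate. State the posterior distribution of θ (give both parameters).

Posterior: Beta(33.7, 23)

The binomial likelihood is conjugate to the Beta prior: with 31 successes and 15 failures, the posterior is Beta(2.7+31, 8+15) = Beta(33.7, 23).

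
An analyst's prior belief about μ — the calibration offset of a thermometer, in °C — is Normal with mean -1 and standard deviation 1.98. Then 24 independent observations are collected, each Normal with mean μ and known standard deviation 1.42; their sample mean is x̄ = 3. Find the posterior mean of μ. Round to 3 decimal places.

With known σ, the Normal prior is conjugate. Weight on the data is w = (n/σ²)/(n/σ² + 1/τ₀²) = 11.9024/(11.9024+0.255076) = 0.97902.
Posterior mean = w·x̄ + (1−w)·μ₀ = 0.97902·3 + 0.020981·-1 = 2.916.

Posterior mean ≈ 2.916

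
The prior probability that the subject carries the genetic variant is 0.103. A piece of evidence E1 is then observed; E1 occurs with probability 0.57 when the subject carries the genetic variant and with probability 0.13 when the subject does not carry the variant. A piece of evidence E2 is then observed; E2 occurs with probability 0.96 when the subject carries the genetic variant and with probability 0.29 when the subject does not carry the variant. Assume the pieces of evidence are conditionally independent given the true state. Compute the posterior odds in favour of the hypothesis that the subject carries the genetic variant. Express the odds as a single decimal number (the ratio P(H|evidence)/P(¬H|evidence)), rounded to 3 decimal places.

Posterior odds ≈ 1.667

Prior odds = 0.103/(1−0.103) = 0.11483. In log-odds, ln(0.11483) = -2.1643.
Add log likelihood ratios: ln(4.3846) + ln(3.3103) = 2.6752.
Posterior log-odds = 0.51083, so posterior odds = exp(0.51083) = 1.6667.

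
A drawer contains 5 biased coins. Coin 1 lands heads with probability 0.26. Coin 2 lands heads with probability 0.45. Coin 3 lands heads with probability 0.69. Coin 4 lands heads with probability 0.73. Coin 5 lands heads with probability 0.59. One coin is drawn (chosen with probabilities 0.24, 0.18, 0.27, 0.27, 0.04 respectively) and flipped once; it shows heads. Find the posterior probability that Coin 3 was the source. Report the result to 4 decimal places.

P(heads|C1) = 0.26; P(heads|C2) = 0.45; P(heads|C3) = 0.69; P(heads|C4) = 0.73; P(heads|C5) = 0.59.
Prior × likelihood for each source: 0.24·0.26=0.06240, 0.18·0.45=0.08100, 0.27·0.69=0.1863, 0.27·0.73=0.1971, 0.04·0.59=0.02360. Summing gives P(heads) = 0.55040.
P(Coin 3 | heads) = 0.1863 / 0.55040 = 0.3385.

Posterior probability ≈ 0.3385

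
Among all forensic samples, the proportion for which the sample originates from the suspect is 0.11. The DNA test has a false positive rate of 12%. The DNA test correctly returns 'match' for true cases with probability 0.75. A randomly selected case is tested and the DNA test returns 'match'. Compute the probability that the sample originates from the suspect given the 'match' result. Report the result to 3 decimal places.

P(H | E) ≈ 0.436

Let H be the event that the sample originates from the suspect. P(H) = 0.11, so P(¬H) = 0.89. With E the 'match' result, P(E|H) = 0.75 and P(E|¬H) = 0.12.
P(E) = 0.75·0.11 + 0.12·0.89 = 0.082500 + 0.10680 = 0.18930.
By Bayes' theorem, P(H|E) = 0.082500 / 0.18930 = 0.436.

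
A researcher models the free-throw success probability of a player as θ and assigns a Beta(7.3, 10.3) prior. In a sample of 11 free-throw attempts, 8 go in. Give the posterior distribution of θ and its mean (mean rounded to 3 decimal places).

Observing 8 successes and 3 failures updates Beta(7.3, 10.3) by adding the success and failure counts to the two shape parameters: α = 7.3+8 = 15.3, β = 10.3+3 = 13.3.
Posterior mean = α/(α+β) = 15.3/28.6 = 0.535.

Posterior: Beta(15.3, 13.3); mean ≈ 0.535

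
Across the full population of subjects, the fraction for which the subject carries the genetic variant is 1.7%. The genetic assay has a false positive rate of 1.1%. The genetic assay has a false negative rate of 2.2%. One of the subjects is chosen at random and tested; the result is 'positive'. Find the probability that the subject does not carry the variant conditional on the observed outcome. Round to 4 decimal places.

Let H be the event that the subject carries the genetic variant. P(H) = 0.017, so P(¬H) = 0.983. With E the 'positive' result, P(E|H) = 0.978 and P(E|¬H) = 0.011.
P(E) = 0.978·0.017 + 0.011·0.983 = 0.016626 + 0.010813 = 0.027439.
By Bayes' theorem, P(H|E) = 0.016626 / 0.027439 = 0.6059. Hence P(¬H|E) = 1 − 0.6059 = 0.3941.

P(¬H | E) ≈ 0.3941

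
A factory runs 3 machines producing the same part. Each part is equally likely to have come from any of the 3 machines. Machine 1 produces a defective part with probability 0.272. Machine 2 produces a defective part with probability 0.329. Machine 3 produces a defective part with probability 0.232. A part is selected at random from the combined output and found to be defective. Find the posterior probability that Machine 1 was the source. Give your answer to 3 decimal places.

P(defective|M1) = 0.272; P(defective|M2) = 0.329; P(defective|M3) = 0.232.
Prior × likelihood for each source: 0.333333·0.272=0.09067, 0.333333·0.329=0.1097, 0.333333·0.232=0.07733. Summing gives P(defective) = 0.27767.
P(Machine 1 | defective) = 0.09067 / 0.27767 = 0.327.

Posterior probability ≈ 0.327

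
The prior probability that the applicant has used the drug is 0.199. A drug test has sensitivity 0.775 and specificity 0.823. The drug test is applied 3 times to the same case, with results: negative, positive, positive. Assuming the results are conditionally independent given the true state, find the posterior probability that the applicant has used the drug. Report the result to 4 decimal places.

Posterior P(H) ≈ 0.5656

Let H be the event that the applicant has used the drug; start with P(H) = 0.199. P('positive'|H) = 0.775, P('positive'|¬H) = 0.177.
Update on result 1 ('negative'): P(H) ← 0.225·0.1990 / (0.225·0.1990 + 0.823·0.8010) = 0.044775/0.70400 = 0.0636.
Update on result 2 ('positive'): P(H) ← 0.775·0.0636 / (0.775·0.0636 + 0.177·0.9364) = 0.049291/0.21503 = 0.2292.
Update on result 3 ('positive'): P(H) ← 0.775·0.2292 / (0.775·0.2292 + 0.177·0.7708) = 0.17765/0.31408 = 0.5656.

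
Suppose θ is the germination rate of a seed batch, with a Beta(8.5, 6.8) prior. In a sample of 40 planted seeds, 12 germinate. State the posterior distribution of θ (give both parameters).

Observing 12 successes and 28 failures updates Beta(8.5, 6.8) by adding the success and failure counts to the two shape parameters: α = 8.5+12 = 20.5, β = 6.8+28 = 34.8.

Posterior: Beta(20.5, 34.8)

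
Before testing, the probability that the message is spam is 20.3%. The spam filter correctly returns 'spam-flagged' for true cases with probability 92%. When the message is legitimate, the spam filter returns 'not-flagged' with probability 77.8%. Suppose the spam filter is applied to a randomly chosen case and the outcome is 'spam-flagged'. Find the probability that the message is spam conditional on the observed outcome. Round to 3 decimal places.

Let H be the event that the message is spam. P(H) = 0.203, so P(¬H) = 0.797. With E the 'spam-flagged' result, P(E|H) = 0.92 and P(E|¬H) = 0.222.
P(E) = 0.92·0.203 + 0.222·0.797 = 0.18676 + 0.17693 = 0.36369.
By Bayes' theorem, P(H|E) = 0.18676 / 0.36369 = 0.514.

P(H | E) ≈ 0.514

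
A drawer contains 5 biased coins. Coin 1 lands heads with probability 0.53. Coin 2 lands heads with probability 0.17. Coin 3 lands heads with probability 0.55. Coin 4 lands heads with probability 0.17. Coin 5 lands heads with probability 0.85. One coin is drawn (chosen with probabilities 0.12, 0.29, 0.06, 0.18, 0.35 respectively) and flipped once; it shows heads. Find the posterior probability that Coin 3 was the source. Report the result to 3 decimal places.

P(heads|C1) = 0.53; P(heads|C2) = 0.17; P(heads|C3) = 0.55; P(heads|C4) = 0.17; P(heads|C5) = 0.85.
Prior × likelihood for each source: 0.12·0.53=0.06360, 0.29·0.17=0.04930, 0.06·0.55=0.03300, 0.18·0.17=0.03060, 0.35·0.85=0.2975. Summing gives P(heads) = 0.47400.
P(Coin 3 | heads) = 0.03300 / 0.47400 = 0.070.

Posterior probability ≈ 0.070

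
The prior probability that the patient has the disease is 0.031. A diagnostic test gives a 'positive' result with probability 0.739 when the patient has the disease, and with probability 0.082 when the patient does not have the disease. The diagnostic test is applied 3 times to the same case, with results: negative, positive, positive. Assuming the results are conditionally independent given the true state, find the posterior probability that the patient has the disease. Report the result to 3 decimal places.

Let H be the event that the patient has the disease; start with P(H) = 0.031. P('positive'|H) = 0.739, P('positive'|¬H) = 0.082.
Update on result 1 ('negative'): P(H) ← 0.261·0.0310 / (0.261·0.0310 + 0.918·0.9690) = 0.0080910/0.89763 = 0.0090.
Update on result 2 ('positive'): P(H) ← 0.739·0.0090 / (0.739·0.0090 + 0.082·0.9910) = 0.0066611/0.087922 = 0.0758.
Update on result 3 ('positive'): P(H) ← 0.739·0.0758 / (0.739·0.0758 + 0.082·0.9242) = 0.055988/0.13178 = 0.4249.

Posterior P(H) ≈ 0.425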